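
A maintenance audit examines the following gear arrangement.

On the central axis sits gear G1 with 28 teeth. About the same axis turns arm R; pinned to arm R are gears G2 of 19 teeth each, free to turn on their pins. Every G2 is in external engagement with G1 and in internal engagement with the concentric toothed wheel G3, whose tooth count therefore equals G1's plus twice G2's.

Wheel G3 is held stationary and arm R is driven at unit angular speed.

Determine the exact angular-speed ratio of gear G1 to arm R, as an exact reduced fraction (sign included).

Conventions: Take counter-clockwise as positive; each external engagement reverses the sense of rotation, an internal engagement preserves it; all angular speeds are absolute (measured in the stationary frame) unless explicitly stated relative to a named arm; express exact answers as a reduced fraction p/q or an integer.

47/14

recognized (axles ride arm R): planetary set, 28/19/66 teeth
ring teeth: 28 + 2·19 = 66
28(ω_sun−ω_arm) = −66(ω_ring−ω_arm),  ω_ring = 0, ω_arm = 1
ω_sun = 1 − (66/28)(0−1) = 47/14
ω_out/ω_in = 47/14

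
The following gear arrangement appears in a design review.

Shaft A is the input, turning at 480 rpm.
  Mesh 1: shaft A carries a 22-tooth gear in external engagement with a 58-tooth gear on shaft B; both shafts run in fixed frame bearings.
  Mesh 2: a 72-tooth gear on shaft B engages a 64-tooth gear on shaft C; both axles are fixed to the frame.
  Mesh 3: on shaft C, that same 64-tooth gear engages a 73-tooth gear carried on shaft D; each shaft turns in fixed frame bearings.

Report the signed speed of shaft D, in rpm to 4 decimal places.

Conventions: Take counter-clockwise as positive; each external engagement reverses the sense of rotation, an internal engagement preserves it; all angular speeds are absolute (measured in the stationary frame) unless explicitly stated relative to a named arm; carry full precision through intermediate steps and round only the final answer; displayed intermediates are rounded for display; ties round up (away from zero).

-179.5749 rpm

topology: fixed-axis compound train — 3 meshes, A→D
mesh 1 [22T→58T]: ω = 480.0000×22/58 = 182.0690 rpm, sense flips to −
mesh 2 [72T→64T]: ω = 182.0690×72/64 = 204.8276 rpm, sense flips to +
mesh 3 [64T→73T]: ω = 204.8276×64/73 = 179.5749 rpm, sense flips to −
signed output speed = -179.5749 rpm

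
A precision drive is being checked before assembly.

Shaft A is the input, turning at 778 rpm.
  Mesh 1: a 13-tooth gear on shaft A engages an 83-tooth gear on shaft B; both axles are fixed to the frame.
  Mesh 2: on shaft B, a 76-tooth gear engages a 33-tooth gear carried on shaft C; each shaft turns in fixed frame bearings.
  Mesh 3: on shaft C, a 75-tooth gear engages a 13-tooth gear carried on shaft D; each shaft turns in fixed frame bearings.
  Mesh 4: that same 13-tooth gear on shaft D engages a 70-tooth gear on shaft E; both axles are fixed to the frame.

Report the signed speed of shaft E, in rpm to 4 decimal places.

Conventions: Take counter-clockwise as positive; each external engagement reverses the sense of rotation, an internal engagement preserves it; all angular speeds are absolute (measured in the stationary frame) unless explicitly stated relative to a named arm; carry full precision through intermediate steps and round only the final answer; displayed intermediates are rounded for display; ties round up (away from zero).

+300.6822 rpm

topology: fixed-axis compound train — 4 meshes, A→E
mesh 1 [13T→83T]: ω = 778.0000×13/83 = 121.8554 rpm, sense flips to −
mesh 2 [76T→33T]: ω = 121.8554×76/33 = 280.6367 rpm, sense flips to +
mesh 3 [75T→13T]: ω = 280.6367×75/13 = 1619.0581 rpm, sense flips to −
mesh 4 [13T→70T]: ω = 1619.0581×13/70 = 300.6822 rpm, sense flips to +
signed output speed = +300.6822 rpm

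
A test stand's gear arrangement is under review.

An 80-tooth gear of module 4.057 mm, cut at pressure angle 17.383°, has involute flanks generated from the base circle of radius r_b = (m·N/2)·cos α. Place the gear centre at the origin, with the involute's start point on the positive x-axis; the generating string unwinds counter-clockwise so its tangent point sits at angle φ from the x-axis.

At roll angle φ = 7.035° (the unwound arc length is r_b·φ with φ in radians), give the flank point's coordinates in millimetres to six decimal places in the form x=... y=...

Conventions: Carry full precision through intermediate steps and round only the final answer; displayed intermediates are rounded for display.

class = single-mesh tooth geometry [base-circle involute, m = 4.057, 80T]
pitch radius r_p = m·N/2 = 4.057·80/2 = 162.280000
base radius r_b = r_p·cos α = 162.280000·cos 17.383° = 154.868512
roll angle φ = 7.035° = 0.12278391 rad
x = r_b·(cos φ + φ·sin φ) = 156.031506
y = r_b·(sin φ − φ·cos φ) = 0.095414

x=156.031506 y=0.095414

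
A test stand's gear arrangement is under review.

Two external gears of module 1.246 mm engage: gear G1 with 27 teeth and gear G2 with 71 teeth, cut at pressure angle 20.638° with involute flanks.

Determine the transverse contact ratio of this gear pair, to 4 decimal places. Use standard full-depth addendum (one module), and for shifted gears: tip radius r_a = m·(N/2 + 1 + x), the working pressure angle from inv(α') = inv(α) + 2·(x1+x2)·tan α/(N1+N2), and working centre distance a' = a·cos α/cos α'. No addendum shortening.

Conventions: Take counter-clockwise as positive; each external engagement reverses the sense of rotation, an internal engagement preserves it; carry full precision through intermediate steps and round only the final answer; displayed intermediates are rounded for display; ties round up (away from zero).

recognized (one external pair, fixed centres): single-mesh tooth geometry, m = 1.246, N1 = 27, N2 = 71
base radii: r_b1 = 15.741529, r_b2 = 41.394391
tip radii: r_a1 = 18.067000, r_a2 = 45.479000
no profile shift: α' = α, a' = a
action lengths: √(r_a1²−r_b1²) = 8.866835, √(r_a2²−r_b2²) = 18.837300
base pitch p_b = π·m·cos α = 3.663220
CR = (8.866835 + 18.837300 − 61.054000·sin 20.63800°)/3.663220 = 1.688377
contact ratio ≈ 1.6884

1.6884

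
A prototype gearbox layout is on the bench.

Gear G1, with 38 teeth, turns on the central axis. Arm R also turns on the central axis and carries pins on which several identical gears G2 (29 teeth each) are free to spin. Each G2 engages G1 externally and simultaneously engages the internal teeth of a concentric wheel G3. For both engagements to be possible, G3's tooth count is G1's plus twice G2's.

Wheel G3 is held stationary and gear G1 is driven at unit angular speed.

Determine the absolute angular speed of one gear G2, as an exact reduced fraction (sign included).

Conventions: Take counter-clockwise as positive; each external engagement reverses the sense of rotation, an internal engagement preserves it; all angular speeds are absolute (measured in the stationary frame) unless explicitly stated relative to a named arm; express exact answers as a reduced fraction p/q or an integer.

planetary set (38T centre, 29T on arm, 96T internal) — Willis relation
ring teeth: 38 + 2·29 = 96
38(ω_sun−ω_arm) = −96(ω_ring−ω_arm),  ω_ring = 0, ω_sun = 1
38(1−ω_arm) = −96(0−ω_arm)  ⇒  134·ω_arm = 38  ⇒  ω_arm = 19/67
sun–planet mesh: 38·(1−19/67) = −29·(ω_p−ω_arm)  ⇒  ω_p−ω_arm = -1824/1943
ω_p = 19/67 − 1824/1943 = -19/29
exact speed ratio = -19/29

-19/29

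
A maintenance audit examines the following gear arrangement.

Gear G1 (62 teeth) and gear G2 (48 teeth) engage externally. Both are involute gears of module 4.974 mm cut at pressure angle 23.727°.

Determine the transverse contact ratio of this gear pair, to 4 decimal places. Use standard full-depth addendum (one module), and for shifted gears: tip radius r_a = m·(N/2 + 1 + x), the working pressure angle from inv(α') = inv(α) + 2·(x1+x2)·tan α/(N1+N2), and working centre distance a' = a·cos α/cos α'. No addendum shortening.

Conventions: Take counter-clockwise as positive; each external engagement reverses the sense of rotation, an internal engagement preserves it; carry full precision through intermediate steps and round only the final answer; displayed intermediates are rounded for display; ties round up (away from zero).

1.5929

topology: single-mesh involute geometry — m = 4.974, 62T/48T pair
base radii: r_b1 = 141.160456, r_b2 = 109.285514
tip radii: r_a1 = 159.168000, r_a2 = 124.350000
no profile shift: α' = α, a' = a
action lengths: √(r_a1²−r_b1²) = 73.540315, √(r_a2²−r_b2²) = 59.326207
base pitch p_b = π·m·cos α = 14.305440
CR = (73.540315 + 59.326207 − 273.570000·sin 23.72700°)/14.305440 = 1.592935
contact ratio ≈ 1.5929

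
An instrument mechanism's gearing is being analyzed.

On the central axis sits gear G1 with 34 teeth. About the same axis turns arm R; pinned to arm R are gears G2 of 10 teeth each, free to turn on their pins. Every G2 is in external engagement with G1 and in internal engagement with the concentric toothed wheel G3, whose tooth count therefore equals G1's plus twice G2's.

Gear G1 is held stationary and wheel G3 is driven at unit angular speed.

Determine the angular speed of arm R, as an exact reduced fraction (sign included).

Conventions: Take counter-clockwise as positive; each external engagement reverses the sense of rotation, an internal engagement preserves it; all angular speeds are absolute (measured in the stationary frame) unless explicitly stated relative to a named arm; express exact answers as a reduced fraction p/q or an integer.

27/44

planetary set (34T centre, 10T on arm, 54T internal) — Willis relation
ring teeth: 34 + 2·10 = 54
34(ω_sun−ω_arm) = −54(ω_ring−ω_arm),  ω_sun = 0, ω_ring = 1
34(0−ω_arm) = −54(1−ω_arm)  ⇒  88·ω_arm = 54  ⇒  ω_arm = 27/44
exact speed ratio = 27/44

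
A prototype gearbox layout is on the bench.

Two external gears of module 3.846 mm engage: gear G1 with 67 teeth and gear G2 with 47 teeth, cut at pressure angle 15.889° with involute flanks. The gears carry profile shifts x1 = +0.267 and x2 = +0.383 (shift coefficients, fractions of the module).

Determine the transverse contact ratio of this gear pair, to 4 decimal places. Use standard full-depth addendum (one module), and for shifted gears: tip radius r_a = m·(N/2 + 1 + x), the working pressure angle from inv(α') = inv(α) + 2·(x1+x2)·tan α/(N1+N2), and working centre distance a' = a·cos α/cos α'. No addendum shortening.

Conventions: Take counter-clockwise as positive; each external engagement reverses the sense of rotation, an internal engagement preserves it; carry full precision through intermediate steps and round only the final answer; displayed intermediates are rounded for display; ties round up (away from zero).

single-mesh involute tooth geometry (67T engaging 47T at module 3.846)
base radii: r_b1 = 123.918486, r_b2 = 86.927893
tip radii: r_a1 = 133.713882, r_a2 = 95.700018
inv(α') = inv(15.889°) + 2·(+0.267+0.383)·tan α/(67+47) = 0.01058058  ⇒  α' = 17.90182°
a' = a·cos α / cos α' = 219.2220·cos 15.889°/cos 17.90182° = 221.573967
action lengths: √(r_a1²−r_b1²) = 50.235555, √(r_a2²−r_b2²) = 40.025427
base pitch p_b = π·m·cos α = 11.620938
CR = (50.235555 + 40.025427 − 221.573967·sin 17.90182°)/11.620938 = 1.906219
contact ratio ≈ 1.9062

1.9062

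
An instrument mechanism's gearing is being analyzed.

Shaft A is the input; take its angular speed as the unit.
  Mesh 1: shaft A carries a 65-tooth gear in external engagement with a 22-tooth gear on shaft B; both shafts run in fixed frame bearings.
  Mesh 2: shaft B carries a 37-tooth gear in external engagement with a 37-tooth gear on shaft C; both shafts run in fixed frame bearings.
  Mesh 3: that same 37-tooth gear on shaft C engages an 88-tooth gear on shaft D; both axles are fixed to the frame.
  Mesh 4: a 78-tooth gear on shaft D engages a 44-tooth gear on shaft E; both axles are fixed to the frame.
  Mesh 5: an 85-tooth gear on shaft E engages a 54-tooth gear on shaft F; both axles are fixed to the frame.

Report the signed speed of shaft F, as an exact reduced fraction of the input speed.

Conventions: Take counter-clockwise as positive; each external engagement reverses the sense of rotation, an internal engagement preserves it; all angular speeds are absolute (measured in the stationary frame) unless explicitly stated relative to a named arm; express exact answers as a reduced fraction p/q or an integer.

5-mesh fixed-axis compound train (all bearings frame-fixed)
mesh 1 [65T→22T]: |ω|/ω_in = 1×65/22 = 65/22, sense flips to −
mesh 2 [37T→37T]: |ω|/ω_in = (65/22)×37/37 = 65/22, sense flips to +
mesh 3 [37T→88T]: |ω|/ω_in = (65/22)×37/88 = 2405/1936, sense flips to −
mesh 4 [78T→44T]: |ω|/ω_in = (2405/1936)×78/44 = 93795/42592, sense flips to +
mesh 5 [85T→54T]: |ω|/ω_in = (93795/42592)×85/54 = 2657525/766656, sense flips to −
signed output speed (× input speed) = -2657525/766656

-2657525/766656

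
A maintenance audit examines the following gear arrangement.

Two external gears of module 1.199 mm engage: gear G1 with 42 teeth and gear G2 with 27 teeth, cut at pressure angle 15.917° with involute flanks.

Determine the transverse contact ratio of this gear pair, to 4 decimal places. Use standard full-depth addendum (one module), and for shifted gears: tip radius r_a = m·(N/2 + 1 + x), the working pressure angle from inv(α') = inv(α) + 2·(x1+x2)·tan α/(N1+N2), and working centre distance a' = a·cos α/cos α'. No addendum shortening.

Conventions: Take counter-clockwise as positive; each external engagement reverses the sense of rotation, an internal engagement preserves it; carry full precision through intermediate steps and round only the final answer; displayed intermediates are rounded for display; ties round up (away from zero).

recognized (one external pair, fixed centres): single-mesh tooth geometry, m = 1.199, N1 = 42, N2 = 27
base radii: r_b1 = 24.213637, r_b2 = 15.565909
tip radii: r_a1 = 26.378000, r_a2 = 17.385500
no profile shift: α' = α, a' = a
action lengths: √(r_a1²−r_b1²) = 10.464162, √(r_a2²−r_b2²) = 7.743260
base pitch p_b = π·m·cos α = 3.622352
CR = (10.464162 + 7.743260 − 41.365500·sin 15.91700°)/3.622352 = 1.894669
contact ratio ≈ 1.8947

1.8947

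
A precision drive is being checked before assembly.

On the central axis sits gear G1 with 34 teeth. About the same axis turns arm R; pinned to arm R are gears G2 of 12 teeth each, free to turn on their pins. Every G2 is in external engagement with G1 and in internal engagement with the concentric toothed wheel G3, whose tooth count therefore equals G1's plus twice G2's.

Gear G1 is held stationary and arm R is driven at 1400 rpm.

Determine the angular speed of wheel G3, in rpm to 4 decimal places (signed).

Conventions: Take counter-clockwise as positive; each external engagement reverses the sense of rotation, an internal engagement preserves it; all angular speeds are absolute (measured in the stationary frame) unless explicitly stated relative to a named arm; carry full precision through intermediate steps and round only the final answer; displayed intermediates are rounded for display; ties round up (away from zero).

recognized (axles ride arm R): planetary set, 34/12/58 teeth
normalise by the input: solve with ω_arm = 1, then scale by 1400 rpm
ring teeth: 34 + 2·12 = 58
34(ω_sun−ω_arm) = −58(ω_ring−ω_arm),  ω_sun = 0, ω_arm = 1
ω_ring = 1 − (34/58)(0−1) = 46/29
scale: ω_ring = 46/29 × 1400 rpm = +2220.6897 rpm

+2220.6897 rpm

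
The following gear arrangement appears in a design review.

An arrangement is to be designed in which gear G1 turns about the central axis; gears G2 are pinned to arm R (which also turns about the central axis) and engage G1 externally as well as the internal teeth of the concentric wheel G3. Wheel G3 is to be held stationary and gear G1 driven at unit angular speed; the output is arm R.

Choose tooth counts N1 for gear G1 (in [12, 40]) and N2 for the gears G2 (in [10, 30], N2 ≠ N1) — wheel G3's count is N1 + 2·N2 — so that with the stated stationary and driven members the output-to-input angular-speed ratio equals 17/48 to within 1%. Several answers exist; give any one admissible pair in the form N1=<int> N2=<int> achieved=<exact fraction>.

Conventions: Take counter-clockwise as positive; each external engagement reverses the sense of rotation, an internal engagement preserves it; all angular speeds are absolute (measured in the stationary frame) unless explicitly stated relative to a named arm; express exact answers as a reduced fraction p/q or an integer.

N1=34 N2=14 achieved=17/48

topology: planetary set — design target 17/48, arm = carrier (Willis)
Willis with ω_ring = 0: ω_arm/ω_sun = N1/(N1+N3); set equal to 17/48  ⇒  N3/N1 = 1/(17/48) − 1 = 31/17
N3 = N1 + 2·N2  ⇒  N2/N1 = (N3/N1 − 1)/2 = (31/17 − 1)/2 = 7/17
smallest multiple with N1 ≥ 12 and N2 ≥ 10: k = 2  ⇒  N1 = 2·17 = 34, N2 = 2·7 = 14 (N1 ≤ 40, N2 ≤ 30, N2 ≠ N1 ✓), N3 = 34 + 2·14 = 62
check: N1/(N1+N3) with N1 = 34, N3 = 62 gives 17/48; |achieved − target| = 0 ≤ 17/4800 ✓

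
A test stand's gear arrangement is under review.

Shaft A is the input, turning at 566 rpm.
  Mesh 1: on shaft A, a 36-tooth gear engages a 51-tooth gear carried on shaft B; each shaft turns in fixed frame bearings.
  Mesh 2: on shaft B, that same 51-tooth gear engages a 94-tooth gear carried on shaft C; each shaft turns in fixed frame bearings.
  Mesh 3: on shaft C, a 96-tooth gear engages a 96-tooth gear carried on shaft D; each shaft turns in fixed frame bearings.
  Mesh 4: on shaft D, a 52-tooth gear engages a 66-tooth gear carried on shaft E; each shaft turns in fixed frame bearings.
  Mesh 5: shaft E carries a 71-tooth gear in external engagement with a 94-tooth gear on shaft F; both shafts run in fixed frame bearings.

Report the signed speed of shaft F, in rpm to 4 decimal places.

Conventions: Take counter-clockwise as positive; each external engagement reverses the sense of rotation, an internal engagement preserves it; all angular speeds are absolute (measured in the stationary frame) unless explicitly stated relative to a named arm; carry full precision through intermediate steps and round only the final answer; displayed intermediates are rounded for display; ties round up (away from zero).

-128.9974 rpm

topology: fixed-axis compound train — 5 meshes, A→F
mesh 1 [36T→51T]: ω = 566.0000×36/51 = 399.5294 rpm, sense flips to −
mesh 2 [51T→94T]: ω = 399.5294×51/94 = 216.7660 rpm, sense flips to +
mesh 3 [96T→96T]: ω = 216.7660×96/96 = 216.7660 rpm, sense flips to −
mesh 4 [52T→66T]: ω = 216.7660×52/66 = 170.7853 rpm, sense flips to +
mesh 5 [71T→94T]: ω = 170.7853×71/94 = 128.9974 rpm, sense flips to −
signed output speed = -128.9974 rpm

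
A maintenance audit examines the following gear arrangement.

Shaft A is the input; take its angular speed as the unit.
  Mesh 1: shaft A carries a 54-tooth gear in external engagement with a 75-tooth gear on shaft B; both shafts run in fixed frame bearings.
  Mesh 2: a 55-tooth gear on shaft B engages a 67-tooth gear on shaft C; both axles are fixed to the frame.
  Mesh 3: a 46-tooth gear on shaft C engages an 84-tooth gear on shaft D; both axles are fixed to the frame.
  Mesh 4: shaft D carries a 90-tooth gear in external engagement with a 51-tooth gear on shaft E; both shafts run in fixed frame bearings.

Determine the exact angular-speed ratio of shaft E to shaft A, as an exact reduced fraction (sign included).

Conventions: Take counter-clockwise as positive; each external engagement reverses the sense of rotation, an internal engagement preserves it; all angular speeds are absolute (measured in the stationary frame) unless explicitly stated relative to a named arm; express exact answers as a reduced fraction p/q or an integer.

4554/7973

class = fixed-axis compound train [4 meshes; 4 ratios multiply, 4 sense flips]
mesh 1 [54T→75T]: running ratio 18/25, sense −
mesh 2 [55T→67T]: running ratio 198/335, sense +
mesh 3 [46T→84T]: running ratio 759/2345, sense −
mesh 4 [90T→51T]: running ratio 4554/7973, sense +
ω_out/ω_in = 4554/7973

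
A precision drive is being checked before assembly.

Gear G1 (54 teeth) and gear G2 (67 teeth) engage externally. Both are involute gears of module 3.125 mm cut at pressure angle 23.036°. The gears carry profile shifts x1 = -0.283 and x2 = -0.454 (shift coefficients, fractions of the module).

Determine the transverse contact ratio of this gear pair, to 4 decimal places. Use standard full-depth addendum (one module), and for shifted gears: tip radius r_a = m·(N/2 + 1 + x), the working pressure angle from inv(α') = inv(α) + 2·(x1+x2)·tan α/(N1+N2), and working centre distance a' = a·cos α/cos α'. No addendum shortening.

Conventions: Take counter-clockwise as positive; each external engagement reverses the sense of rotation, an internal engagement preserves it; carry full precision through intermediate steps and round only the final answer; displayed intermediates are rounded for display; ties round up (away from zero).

1.7587

topology: single-mesh involute geometry — m = 3.125, 54T/67T pair
base radii: r_b1 = 77.646867, r_b2 = 96.339632
tip radii: r_a1 = 86.615625, r_a2 = 106.393750
inv(α') = inv(23.036°) + 2·(-0.283-0.454)·tan α/(54+67) = 0.01798259  ⇒  α' = 21.24482°
a' = a·cos α / cos α' = 189.0625·cos 23.036°/cos 21.24482° = 186.672649
action lengths: √(r_a1²−r_b1²) = 38.382685, √(r_a2²−r_b2²) = 45.147596
base pitch p_b = π·m·cos α = 9.034623
CR = (38.382685 + 45.147596 − 186.672649·sin 21.24482°)/9.034623 = 1.758652
contact ratio ≈ 1.7587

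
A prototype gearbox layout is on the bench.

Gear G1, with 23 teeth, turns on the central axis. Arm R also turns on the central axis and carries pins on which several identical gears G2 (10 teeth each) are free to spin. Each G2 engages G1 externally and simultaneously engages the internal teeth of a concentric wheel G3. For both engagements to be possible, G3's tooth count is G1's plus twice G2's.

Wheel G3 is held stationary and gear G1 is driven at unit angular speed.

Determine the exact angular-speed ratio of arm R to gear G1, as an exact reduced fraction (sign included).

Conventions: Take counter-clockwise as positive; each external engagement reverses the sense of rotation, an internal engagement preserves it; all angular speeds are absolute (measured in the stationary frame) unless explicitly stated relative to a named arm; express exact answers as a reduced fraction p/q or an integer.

topology: planetary set — G1 23T / G2 10T / G3 43T, arm = carrier (Willis)
ring teeth: 23 + 2·10 = 43
23(ω_sun−ω_arm) = −43(ω_ring−ω_arm),  ω_ring = 0, ω_sun = 1
23(1−ω_arm) = −43(0−ω_arm)  ⇒  66·ω_arm = 23  ⇒  ω_arm = 23/66
ω_out/ω_in = 23/66

23/66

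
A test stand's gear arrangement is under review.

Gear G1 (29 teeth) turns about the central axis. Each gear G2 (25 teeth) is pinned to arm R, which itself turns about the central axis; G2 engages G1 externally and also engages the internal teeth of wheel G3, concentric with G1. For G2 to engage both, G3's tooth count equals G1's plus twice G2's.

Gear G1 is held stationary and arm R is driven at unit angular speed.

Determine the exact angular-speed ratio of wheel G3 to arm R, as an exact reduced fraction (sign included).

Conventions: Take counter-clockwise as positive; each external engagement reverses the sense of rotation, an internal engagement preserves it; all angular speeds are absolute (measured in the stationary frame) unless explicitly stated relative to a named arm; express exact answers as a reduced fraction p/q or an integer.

108/79

recognized (axles ride arm R): planetary set, 29/25/79 teeth
ring teeth: 29 + 2·25 = 79
29(ω_sun−ω_arm) = −79(ω_ring−ω_arm),  ω_sun = 0, ω_arm = 1
ω_ring = 1 − (29/79)(0−1) = 108/79
ω_out/ω_in = 108/79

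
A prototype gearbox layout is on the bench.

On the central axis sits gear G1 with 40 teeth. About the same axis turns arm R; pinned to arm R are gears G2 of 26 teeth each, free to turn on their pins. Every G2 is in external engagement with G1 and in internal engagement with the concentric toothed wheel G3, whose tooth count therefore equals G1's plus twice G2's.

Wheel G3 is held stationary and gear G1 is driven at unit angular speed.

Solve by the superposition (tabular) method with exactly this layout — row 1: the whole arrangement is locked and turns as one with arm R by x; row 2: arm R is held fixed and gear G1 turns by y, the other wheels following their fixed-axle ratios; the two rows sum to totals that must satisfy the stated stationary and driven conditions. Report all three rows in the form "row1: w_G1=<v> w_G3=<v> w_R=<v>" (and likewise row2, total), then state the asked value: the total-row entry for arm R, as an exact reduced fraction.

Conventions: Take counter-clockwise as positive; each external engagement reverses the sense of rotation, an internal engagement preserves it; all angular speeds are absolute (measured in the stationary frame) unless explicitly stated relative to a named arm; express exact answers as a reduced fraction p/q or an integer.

row1: w_G1=10/33 w_G3=10/33 w_R=10/33
row2: w_G1=23/33 w_G3=-10/33 w_R=0
total: w_G1=1 w_G3=0 w_R=10/33
asked value: 10/33

recognized (axles ride arm R): planetary set, 40/26/92 teeth
row 1 (train locked, turned with arm): all members turn x
row 2: sun turns y, ring = −(40/92)·y, arm 0
boundary: total ω_ring = x − (40/92)·y = 0 and total ω_sun = x + y = 1  ⇒  y = 23/33, x = 10/33
row 2 ring = −(40/92)·23/33 = -10/33
totals (row 1 + row 2): sun 10/33 + 23/33 = 1, ring 10/33 + (-10/33) = 0, arm 10/33 + 0 = 10/33
asked cell (total, arm) = 10/33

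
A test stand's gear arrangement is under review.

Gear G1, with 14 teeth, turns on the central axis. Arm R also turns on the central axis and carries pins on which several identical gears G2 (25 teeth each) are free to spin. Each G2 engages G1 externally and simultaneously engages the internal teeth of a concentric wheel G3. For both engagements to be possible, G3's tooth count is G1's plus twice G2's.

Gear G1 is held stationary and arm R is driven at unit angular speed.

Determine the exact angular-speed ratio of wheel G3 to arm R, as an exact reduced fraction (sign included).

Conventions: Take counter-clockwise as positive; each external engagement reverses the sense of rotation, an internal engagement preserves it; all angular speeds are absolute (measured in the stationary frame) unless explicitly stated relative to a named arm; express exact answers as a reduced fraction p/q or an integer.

39/32

class = planetary set [G3 = 14+2·25 = 64; Willis about the carrier]
ring teeth: 14 + 2·25 = 64
14(ω_sun−ω_arm) = −64(ω_ring−ω_arm),  ω_sun = 0, ω_arm = 1
ω_ring = 1 − (14/64)(0−1) = 39/32
ω_out/ω_in = 39/32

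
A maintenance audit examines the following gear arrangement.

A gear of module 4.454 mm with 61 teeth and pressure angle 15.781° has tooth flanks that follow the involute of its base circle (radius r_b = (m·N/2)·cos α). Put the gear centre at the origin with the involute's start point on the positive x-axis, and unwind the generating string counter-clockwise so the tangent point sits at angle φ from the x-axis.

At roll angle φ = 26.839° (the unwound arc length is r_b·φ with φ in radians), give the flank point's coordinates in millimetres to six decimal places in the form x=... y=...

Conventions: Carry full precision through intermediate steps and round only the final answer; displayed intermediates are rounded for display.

recognized (one wheel, involute flank): single-mesh tooth geometry, m = 4.454, N = 61
pitch radius r_p = m·N/2 = 4.454·61/2 = 135.847000
base radius r_b = r_p·cos α = 135.847000·cos 15.781° = 130.726686
roll angle φ = 26.839° = 0.46842892 rad
x = r_b·(cos φ + φ·sin φ) = 144.291847
y = r_b·(sin φ − φ·cos φ) = 4.381416

x=144.291847 y=4.381416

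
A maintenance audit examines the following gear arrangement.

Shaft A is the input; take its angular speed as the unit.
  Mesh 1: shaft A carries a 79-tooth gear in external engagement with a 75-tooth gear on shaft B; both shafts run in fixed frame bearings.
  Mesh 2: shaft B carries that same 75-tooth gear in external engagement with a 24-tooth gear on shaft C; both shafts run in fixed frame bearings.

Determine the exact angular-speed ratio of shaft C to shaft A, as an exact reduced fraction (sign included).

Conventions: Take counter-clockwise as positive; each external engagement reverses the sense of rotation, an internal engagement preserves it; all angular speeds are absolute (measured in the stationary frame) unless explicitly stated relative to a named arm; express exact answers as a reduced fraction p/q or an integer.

79/24

class = fixed-axis compound train [2 meshes; 2 ratios multiply, 2 sense flips]
mesh 1 [79T→75T]: running ratio 79/75, sense −
mesh 2 [75T→24T]: running ratio 79/24, sense +
ω_out/ω_in = 79/24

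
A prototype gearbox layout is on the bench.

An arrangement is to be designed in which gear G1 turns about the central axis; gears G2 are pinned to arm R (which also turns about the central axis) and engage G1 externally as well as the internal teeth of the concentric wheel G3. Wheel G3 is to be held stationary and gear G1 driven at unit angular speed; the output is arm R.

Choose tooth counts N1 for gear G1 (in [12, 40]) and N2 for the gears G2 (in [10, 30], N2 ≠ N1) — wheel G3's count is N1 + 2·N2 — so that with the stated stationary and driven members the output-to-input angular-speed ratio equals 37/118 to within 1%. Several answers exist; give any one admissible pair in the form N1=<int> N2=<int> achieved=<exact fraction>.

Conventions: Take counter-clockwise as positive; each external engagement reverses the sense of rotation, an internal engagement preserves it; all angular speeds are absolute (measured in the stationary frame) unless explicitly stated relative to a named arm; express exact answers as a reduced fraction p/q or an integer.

N1=37 N2=22 achieved=37/118

class = planetary set [ratio 37/118 wanted; Willis about the carrier]
Willis with ω_ring = 0: ω_arm/ω_sun = N1/(N1+N3); set equal to 37/118  ⇒  N3/N1 = 1/(37/118) − 1 = 81/37
N3 = N1 + 2·N2  ⇒  N2/N1 = (N3/N1 − 1)/2 = (81/37 − 1)/2 = 22/37
smallest multiple with N1 ≥ 12 and N2 ≥ 10: k = 1  ⇒  N1 = 1·37 = 37, N2 = 1·22 = 22 (N1 ≤ 40, N2 ≤ 30, N2 ≠ N1 ✓), N3 = 37 + 2·22 = 81
check: N1/(N1+N3) with N1 = 37, N3 = 81 gives 37/118; |achieved − target| = 0 ≤ 37/11800 ✓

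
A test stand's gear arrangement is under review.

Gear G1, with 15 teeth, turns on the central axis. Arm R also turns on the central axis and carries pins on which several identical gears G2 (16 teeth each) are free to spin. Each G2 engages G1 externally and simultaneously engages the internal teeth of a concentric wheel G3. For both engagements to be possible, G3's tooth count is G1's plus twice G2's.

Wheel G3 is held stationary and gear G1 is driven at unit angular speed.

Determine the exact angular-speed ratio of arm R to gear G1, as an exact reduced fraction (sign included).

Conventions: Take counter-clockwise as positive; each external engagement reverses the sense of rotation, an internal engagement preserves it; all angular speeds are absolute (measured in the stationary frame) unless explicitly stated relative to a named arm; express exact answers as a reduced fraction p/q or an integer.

15/62

planetary set (15T centre, 16T on arm, 47T internal) — Willis relation
ring teeth: 15 + 2·16 = 47
15(ω_sun−ω_arm) = −47(ω_ring−ω_arm),  ω_ring = 0, ω_sun = 1
15(1−ω_arm) = −47(0−ω_arm)  ⇒  62·ω_arm = 15  ⇒  ω_arm = 15/62
ω_out/ω_in = 15/62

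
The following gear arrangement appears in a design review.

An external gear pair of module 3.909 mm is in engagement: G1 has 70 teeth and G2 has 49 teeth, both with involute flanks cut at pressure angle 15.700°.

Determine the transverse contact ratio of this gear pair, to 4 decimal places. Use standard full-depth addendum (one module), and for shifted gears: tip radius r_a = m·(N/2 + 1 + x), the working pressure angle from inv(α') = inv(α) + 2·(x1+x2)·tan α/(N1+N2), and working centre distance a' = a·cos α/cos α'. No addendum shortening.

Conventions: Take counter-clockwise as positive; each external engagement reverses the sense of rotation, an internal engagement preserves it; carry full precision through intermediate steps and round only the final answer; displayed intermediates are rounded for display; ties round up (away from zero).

topology: single-mesh involute geometry — m = 3.909, 70T/49T pair
base radii: r_b1 = 131.710671, r_b2 = 92.197470
tip radii: r_a1 = 140.724000, r_a2 = 99.679500
no profile shift: α' = α, a' = a
action lengths: √(r_a1²−r_b1²) = 49.553438, √(r_a2²−r_b2²) = 37.889699
base pitch p_b = π·m·cos α = 11.822322
CR = (49.553438 + 37.889699 − 232.585500·sin 15.70000°)/11.822322 = 2.072807
contact ratio ≈ 2.0728

2.0728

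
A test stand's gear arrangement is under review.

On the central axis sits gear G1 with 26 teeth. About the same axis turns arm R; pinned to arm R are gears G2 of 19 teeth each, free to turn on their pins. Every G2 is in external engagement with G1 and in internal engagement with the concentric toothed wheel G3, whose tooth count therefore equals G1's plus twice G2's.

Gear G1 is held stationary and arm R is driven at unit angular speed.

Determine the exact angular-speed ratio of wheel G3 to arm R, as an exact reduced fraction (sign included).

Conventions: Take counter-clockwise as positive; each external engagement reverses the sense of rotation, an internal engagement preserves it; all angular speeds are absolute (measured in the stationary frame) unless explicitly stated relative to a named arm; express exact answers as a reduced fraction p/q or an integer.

45/32

recognized (axles ride arm R): planetary set, 26/19/64 teeth
ring teeth: 26 + 2·19 = 64
26(ω_sun−ω_arm) = −64(ω_ring−ω_arm),  ω_sun = 0, ω_arm = 1
ω_ring = 1 − (26/64)(0−1) = 45/32
ω_out/ω_in = 45/32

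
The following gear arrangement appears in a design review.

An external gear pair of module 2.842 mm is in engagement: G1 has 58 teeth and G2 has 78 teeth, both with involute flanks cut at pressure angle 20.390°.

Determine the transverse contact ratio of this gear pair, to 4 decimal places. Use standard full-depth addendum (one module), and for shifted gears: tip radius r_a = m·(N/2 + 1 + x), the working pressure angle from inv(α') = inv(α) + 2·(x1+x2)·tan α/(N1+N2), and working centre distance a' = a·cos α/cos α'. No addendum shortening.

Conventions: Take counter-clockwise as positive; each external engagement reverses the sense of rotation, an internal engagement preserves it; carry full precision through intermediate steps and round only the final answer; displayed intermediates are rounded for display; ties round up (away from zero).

class = single-mesh tooth geometry [involute pair 58T × 78T, m = 2.842]
base radii: r_b1 = 77.253920, r_b2 = 103.893203
tip radii: r_a1 = 85.260000, r_a2 = 113.680000
no profile shift: α' = α, a' = a
action lengths: √(r_a1²−r_b1²) = 36.070756, √(r_a2²−r_b2²) = 46.144825
base pitch p_b = π·m·cos α = 8.368977
CR = (36.070756 + 46.144825 − 193.256000·sin 20.39000°)/8.368977 = 1.778420
contact ratio ≈ 1.7784

1.7784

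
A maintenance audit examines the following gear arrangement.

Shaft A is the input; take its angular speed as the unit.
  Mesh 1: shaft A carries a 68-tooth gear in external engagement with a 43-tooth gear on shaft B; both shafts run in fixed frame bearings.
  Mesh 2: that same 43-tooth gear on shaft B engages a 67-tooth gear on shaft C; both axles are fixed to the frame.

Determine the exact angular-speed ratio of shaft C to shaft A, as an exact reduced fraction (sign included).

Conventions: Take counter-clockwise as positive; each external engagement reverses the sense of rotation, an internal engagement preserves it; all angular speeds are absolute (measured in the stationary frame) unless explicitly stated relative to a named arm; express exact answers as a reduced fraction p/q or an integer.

68/67

class = fixed-axis compound train [2 meshes; 2 ratios multiply, 2 sense flips]
mesh 1 [68T→43T]: running ratio 68/43, sense −
mesh 2 [43T→67T]: running ratio 68/67, sense +
ω_out/ω_in = 68/67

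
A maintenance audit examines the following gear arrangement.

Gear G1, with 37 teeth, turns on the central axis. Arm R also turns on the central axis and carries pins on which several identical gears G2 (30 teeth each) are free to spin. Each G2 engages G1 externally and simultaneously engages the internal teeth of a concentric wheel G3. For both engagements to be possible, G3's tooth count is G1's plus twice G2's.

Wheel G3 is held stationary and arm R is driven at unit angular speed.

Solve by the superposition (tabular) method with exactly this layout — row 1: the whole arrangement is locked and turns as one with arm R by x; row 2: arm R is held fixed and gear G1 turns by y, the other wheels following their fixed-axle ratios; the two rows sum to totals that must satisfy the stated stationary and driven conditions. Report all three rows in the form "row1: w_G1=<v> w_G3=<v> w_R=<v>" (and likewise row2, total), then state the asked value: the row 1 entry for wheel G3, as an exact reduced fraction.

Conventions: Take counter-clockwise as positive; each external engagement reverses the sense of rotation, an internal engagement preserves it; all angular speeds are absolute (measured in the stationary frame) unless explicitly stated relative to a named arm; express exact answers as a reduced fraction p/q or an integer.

planetary set (37T centre, 30T on arm, 97T internal) — Willis relation
row 1: whole set turns with the arm by x
superposition row 2 [arm held]: sun y, ring −(37/97)·y, arm 0
boundary: total ω_ring = x − (37/97)·y = 0 and total ω_arm = x = 1  ⇒  y = 97/37, x = 1
row 2 ring = −(37/97)·97/37 = -1
totals (row 1 + row 2): sun 1 + 97/37 = 134/37, ring 1 + (-1) = 0, arm 1 + 0 = 1
asked cell (row1, ring) = 1

row1: w_G1=1 w_G3=1 w_R=1
row2: w_G1=97/37 w_G3=-1 w_R=0
total: w_G1=134/37 w_G3=0 w_R=1
asked value: 1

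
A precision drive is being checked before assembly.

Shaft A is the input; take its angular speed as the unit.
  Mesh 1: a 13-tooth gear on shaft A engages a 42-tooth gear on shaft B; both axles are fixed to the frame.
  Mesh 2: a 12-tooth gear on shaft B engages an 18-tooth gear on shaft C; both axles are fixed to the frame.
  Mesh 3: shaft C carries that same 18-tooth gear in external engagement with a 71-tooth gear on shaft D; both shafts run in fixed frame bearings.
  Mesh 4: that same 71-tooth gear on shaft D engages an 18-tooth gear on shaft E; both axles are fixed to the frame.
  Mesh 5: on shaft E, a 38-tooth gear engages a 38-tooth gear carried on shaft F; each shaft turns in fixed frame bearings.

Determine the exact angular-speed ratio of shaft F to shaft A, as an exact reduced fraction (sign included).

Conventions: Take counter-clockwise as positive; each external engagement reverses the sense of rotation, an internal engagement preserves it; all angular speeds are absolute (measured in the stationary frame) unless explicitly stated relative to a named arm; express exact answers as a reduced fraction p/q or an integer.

-13/63

class = fixed-axis compound train [5 meshes; 5 ratios multiply, 5 sense flips]
mesh 1 [13T→42T]: running ratio 13/42, sense −
mesh 2 [12T→18T]: running ratio 13/63, sense +
mesh 3 [18T→71T]: running ratio 26/497, sense −
mesh 4 [71T→18T]: running ratio 13/63, sense +
mesh 5 [38T→38T]: running ratio 13/63, sense −
ω_out/ω_in = -13/63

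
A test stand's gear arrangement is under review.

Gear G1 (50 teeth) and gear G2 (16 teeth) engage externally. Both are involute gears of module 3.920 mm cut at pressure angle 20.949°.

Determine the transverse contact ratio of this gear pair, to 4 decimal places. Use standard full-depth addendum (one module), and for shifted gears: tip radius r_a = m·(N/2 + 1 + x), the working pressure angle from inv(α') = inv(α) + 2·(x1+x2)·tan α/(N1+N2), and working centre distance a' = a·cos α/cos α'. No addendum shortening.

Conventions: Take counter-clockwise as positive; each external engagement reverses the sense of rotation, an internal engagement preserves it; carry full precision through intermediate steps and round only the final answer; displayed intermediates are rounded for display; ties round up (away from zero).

1.5884

class = single-mesh tooth geometry [involute pair 50T × 16T, m = 3.920]
base radii: r_b1 = 91.522107, r_b2 = 29.287074
tip radii: r_a1 = 101.920000, r_a2 = 35.280000
no profile shift: α' = α, a' = a
action lengths: √(r_a1²−r_b1²) = 44.848527, √(r_a2²−r_b2²) = 19.670935
base pitch p_b = π·m·cos α = 11.501007
CR = (44.848527 + 19.670935 − 129.360000·sin 20.94900°)/11.501007 = 1.588426
contact ratio ≈ 1.5884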